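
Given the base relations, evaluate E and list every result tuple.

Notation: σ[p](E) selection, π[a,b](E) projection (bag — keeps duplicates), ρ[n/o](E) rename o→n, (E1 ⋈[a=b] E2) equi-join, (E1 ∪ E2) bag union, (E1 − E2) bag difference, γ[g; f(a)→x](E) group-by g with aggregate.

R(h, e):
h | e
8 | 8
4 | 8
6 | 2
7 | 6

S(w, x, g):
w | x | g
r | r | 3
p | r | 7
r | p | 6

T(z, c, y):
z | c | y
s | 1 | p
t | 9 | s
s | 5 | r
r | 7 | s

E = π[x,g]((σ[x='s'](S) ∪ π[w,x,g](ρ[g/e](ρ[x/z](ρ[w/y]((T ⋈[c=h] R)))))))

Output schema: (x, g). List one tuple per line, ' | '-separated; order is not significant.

Per-node cardinality:
  S → 3
  σ[x='s'](S) → 0
  T → 4
  R → 4
  (T ⋈[c=h] R) → 1
  ρ[w/y]((T ⋈[c=h] R)) → 1
  ρ[x/z](ρ[w/y]((T ⋈[c=h] R))) → 1
  ρ[g/e](ρ[x/z](ρ[w/y]((T ⋈[c=h] R)))) → 1
  π[w,x,g](ρ[g/e](ρ[x/z](ρ[w/y]((T ⋈[c=h] R))))) → 1
  (σ[x='s'](S) ∪ π[w,x,g](ρ[g/e](ρ[x/z](ρ[w/y]((T ⋈[c=h] R)))))) → 1
  π[x,g]((σ[x='s'](S) ∪ π[w,x,g](ρ[g/e](ρ[x/z](ρ[w/y]((T ⋈[c=h] R))))))) → 1

== RESULT ==
x | g
r | 6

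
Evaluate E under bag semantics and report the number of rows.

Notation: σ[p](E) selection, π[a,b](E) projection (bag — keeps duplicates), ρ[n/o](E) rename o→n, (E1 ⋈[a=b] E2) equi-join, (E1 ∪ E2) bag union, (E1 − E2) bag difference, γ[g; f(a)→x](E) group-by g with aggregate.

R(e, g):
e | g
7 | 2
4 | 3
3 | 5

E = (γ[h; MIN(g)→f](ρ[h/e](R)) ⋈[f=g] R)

Stepwise |·|:
  R → 3
  ρ[h/e](R) → 3
  γ[h; MIN(g)→f](ρ[h/e](R)) → 3
  R → 3
  (γ[h; MIN(g)→f](ρ[h/e](R)) ⋈[f=g] R) → 3

|E| = 3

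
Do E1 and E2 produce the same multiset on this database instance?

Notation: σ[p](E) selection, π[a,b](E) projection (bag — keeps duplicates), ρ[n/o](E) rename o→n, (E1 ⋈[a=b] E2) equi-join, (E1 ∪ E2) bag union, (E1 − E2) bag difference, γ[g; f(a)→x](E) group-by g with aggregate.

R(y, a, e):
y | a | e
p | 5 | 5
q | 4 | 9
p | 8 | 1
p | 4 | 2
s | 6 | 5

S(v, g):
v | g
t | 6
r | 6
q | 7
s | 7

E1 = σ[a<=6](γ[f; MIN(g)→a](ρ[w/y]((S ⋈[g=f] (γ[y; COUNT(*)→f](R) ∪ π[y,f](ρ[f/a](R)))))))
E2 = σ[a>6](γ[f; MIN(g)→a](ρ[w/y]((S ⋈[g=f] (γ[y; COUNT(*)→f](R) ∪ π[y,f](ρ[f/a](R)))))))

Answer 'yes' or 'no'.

E1 row counts bottom-up:
  S → 4
  R → 5
  γ[y; COUNT(*)→f](R) → 3
  R → 5
  ρ[f/a](R) → 5
  π[y,f](ρ[f/a](R)) → 5
  (γ[y; COUNT(*)→f](R) ∪ π[y,f](ρ[f/a](R))) → 8
  (S ⋈[g=f] (γ[y; COUNT(*)→f](R) ∪ π[y,f](ρ[f/a](R)))) → 2
  ρ[w/y]((S ⋈[g=f] (γ[y; COUNT(*)→f](R) ∪ π[y,f](ρ[f/a](R))))) → 2
  γ[f; MIN(g)→a](ρ[w/y]((S ⋈[g=f] (γ[y; COUNT(*)→f](R) ∪ π[y,f](ρ[f/a](R)))))) → 1
  σ[a<=6](γ[f; MIN(g)→a](ρ[w/y]((S ⋈[g=f] (γ[y; COUNT(*)→f](R) ∪ π[y,f](ρ[f/a](R))))))) → 1
E2 row counts bottom-up:
  S → 4
  R → 5
  γ[y; COUNT(*)→f](R) → 3
  R → 5
  ρ[f/a](R) → 5
  π[y,f](ρ[f/a](R)) → 5
  (γ[y; COUNT(*)→f](R) ∪ π[y,f](ρ[f/a](R))) → 8
  (S ⋈[g=f] (γ[y; COUNT(*)→f](R) ∪ π[y,f](ρ[f/a](R)))) → 2
  ρ[w/y]((S ⋈[g=f] (γ[y; COUNT(*)→f](R) ∪ π[y,f](ρ[f/a](R))))) → 2
  γ[f; MIN(g)→a](ρ[w/y]((S ⋈[g=f] (γ[y; COUNT(*)→f](R) ∪ π[y,f](ρ[f/a](R)))))) → 1
  σ[a>6](γ[f; MIN(g)→a](ρ[w/y]((S ⋈[g=f] (γ[y; COUNT(*)→f](R) ∪ π[y,f](ρ[f/a](R))))))) → 0

E1 result:
f | a
6 | 6
E2 result:
f | a
(0 rows)
Witness: (6, 6) appears 1× in E1 but 0× in E2.

no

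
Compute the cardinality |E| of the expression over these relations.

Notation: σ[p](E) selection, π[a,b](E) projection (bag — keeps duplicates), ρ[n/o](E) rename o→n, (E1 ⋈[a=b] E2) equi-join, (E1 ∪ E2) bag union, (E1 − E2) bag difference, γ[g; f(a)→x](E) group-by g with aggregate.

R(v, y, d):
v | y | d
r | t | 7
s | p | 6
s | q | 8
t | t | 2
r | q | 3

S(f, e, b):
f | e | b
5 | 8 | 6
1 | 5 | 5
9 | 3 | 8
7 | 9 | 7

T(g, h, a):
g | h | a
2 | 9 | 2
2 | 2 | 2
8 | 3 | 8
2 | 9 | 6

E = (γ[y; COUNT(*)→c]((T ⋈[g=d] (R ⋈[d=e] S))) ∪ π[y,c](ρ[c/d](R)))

Subexpression sizes:
  T → 4
  R → 5
  S → 4
  (R ⋈[d=e] S) → 2
  (T ⋈[g=d] (R ⋈[d=e] S)) → 1
  γ[y; COUNT(*)→c]((T ⋈[g=d] (R ⋈[d=e] S))) → 1
  R → 5
  ρ[c/d](R) → 5
  π[y,c](ρ[c/d](R)) → 5
  (γ[y; COUNT(*)→c]((T ⋈[g=d] (R ⋈[d=e] S))) ∪ π[y,c](ρ[c/d](R))) → 6

|E| = 6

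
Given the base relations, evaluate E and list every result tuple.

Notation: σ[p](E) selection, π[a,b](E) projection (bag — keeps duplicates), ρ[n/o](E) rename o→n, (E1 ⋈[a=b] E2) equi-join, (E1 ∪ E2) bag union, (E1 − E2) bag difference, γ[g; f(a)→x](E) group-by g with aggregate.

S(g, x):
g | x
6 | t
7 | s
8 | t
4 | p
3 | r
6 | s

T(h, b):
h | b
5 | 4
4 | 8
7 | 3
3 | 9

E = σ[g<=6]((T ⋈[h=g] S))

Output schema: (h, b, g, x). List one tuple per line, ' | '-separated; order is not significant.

Subexpression sizes:
  T → 4
  S → 6
  (T ⋈[h=g] S) → 3
  σ[g<=6]((T ⋈[h=g] S)) → 2

== RESULT ==
h | b | g | x
3 | 9 | 3 | r
4 | 8 | 4 | p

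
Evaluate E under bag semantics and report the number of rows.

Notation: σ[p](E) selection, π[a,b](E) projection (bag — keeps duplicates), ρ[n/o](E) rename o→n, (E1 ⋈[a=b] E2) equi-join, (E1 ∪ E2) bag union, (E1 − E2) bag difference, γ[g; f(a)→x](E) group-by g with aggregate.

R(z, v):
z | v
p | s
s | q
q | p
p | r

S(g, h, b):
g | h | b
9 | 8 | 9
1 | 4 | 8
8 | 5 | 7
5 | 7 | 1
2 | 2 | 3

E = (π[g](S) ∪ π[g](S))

Stepwise |·|:
  S → 5
  π[g](S) → 5
  S → 5
  π[g](S) → 5
  (π[g](S) ∪ π[g](S)) → 10

|E| = 10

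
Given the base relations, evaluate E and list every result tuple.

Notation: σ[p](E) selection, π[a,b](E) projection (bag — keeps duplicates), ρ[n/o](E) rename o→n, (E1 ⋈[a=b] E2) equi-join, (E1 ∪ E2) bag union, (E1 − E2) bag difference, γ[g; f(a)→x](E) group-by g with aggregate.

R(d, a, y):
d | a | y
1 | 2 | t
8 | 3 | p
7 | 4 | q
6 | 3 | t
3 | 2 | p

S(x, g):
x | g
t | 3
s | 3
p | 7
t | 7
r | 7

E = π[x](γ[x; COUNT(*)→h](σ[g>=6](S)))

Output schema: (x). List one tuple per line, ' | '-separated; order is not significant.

Per-node cardinality:
  S → 5
  σ[g>=6](S) → 3
  γ[x; COUNT(*)→h](σ[g>=6](S)) → 3
  π[x](γ[x; COUNT(*)→h](σ[g>=6](S))) → 3

== RESULT ==
x
p
r
t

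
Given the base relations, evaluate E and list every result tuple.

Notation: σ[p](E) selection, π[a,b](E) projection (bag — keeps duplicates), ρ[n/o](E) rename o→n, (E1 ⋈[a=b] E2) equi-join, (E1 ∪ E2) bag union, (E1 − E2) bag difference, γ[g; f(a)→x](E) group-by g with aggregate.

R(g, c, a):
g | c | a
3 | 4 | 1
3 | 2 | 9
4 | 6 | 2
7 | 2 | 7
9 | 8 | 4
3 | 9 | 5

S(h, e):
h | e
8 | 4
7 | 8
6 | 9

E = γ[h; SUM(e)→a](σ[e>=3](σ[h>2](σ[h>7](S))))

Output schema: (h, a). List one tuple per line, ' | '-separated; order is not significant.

Subexpression sizes:
  S → 3
  σ[h>7](S) → 1
  σ[h>2](σ[h>7](S)) → 1
  σ[e>=3](σ[h>2](σ[h>7](S))) → 1
  γ[h; SUM(e)→a](σ[e>=3](σ[h>2](σ[h>7](S)))) → 1

== RESULT ==
h | a
8 | 4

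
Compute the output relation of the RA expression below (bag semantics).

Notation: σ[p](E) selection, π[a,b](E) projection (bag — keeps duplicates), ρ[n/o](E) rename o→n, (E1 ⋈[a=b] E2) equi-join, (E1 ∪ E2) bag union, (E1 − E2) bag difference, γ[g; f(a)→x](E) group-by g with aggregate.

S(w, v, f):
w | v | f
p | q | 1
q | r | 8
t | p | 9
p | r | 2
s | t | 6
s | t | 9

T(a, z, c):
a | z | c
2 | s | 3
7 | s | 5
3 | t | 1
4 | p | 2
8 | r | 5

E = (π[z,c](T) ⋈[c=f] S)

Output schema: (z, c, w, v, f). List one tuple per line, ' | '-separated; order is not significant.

Row counts bottom-up:
  T → 5
  π[z,c](T) → 5
  S → 6
  (π[z,c](T) ⋈[c=f] S) → 2

== RESULT ==
z | c | w | v | f
p | 2 | p | r | 2
t | 1 | p | q | 1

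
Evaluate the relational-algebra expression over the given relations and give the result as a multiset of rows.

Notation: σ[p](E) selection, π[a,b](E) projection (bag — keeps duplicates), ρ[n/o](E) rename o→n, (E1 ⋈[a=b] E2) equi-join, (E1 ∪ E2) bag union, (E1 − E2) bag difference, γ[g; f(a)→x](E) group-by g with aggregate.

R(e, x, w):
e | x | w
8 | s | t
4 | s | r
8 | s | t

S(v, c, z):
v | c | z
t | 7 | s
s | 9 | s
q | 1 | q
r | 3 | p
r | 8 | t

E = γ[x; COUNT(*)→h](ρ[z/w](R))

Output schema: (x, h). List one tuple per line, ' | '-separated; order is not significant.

Stepwise |·|:
  R → 3
  ρ[z/w](R) → 3
  γ[x; COUNT(*)→h](ρ[z/w](R)) → 1

== RESULT ==
x | h
s | 3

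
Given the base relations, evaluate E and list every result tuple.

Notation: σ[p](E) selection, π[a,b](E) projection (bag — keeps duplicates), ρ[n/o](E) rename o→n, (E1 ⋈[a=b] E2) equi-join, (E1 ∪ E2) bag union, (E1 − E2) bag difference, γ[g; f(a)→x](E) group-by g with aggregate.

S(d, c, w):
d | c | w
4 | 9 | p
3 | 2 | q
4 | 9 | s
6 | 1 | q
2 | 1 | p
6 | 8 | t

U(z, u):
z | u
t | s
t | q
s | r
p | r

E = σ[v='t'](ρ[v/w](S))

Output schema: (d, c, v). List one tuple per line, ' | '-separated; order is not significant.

Row counts bottom-up:
  S → 6
  ρ[v/w](S) → 6
  σ[v='t'](ρ[v/w](S)) → 1

== RESULT ==
d | c | v
6 | 8 | t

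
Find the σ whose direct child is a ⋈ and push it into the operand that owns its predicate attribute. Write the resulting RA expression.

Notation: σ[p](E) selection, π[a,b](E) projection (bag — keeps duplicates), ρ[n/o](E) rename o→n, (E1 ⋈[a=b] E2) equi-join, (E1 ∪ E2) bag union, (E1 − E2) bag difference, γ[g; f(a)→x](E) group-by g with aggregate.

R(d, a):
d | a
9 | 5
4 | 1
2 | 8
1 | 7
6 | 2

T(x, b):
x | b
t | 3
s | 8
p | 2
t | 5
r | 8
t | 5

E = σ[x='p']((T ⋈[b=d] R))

σ filters on x, owned by the left side.
E' = (σ[x='p'](T) ⋈[b=d] R)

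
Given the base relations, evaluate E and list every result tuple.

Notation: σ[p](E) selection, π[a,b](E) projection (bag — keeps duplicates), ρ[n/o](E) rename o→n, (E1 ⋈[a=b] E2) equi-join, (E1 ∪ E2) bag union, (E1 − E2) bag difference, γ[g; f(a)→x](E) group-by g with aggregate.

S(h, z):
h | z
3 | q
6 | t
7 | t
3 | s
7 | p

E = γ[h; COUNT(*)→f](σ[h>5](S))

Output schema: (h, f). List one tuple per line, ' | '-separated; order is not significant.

Stepwise |·|:
  S → 5
  σ[h>5](S) → 3
  γ[h; COUNT(*)→f](σ[h>5](S)) → 2

== RESULT ==
h | f
6 | 1
7 | 2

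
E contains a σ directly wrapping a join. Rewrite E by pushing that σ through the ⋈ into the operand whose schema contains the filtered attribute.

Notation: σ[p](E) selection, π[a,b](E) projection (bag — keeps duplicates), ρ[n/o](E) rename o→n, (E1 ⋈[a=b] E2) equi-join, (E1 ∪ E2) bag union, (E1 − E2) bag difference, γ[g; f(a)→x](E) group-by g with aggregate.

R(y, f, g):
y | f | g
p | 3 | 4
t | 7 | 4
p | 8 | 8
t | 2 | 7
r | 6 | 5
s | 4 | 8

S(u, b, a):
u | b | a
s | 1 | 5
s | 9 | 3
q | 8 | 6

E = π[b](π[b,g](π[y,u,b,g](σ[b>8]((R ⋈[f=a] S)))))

σ filters on b, owned by the right side.
E' = π[b](π[b,g](π[y,u,b,g]((R ⋈[f=a] σ[b>8](S)))))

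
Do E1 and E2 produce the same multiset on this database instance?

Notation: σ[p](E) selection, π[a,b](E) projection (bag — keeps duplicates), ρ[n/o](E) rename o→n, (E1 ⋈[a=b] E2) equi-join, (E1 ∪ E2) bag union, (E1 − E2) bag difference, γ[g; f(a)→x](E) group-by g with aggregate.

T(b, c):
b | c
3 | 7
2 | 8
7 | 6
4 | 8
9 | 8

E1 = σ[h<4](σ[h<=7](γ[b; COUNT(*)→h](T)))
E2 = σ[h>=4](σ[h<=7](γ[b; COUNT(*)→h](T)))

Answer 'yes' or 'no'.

E1 per-node cardinality:
  T → 5
  γ[b; COUNT(*)→h](T) → 5
  σ[h<=7](γ[b; COUNT(*)→h](T)) → 5
  σ[h<4](σ[h<=7](γ[b; COUNT(*)→h](T))) → 5
E2 per-node cardinality:
  T → 5
  γ[b; COUNT(*)→h](T) → 5
  σ[h<=7](γ[b; COUNT(*)→h](T)) → 5
  σ[h>=4](σ[h<=7](γ[b; COUNT(*)→h](T))) → 0

E1 result:
b | h
2 | 1
3 | 1
4 | 1
7 | 1
9 | 1
E2 result:
b | h
(0 rows)
Witness: (7, 1) appears 1× in E1 but 0× in E2.

no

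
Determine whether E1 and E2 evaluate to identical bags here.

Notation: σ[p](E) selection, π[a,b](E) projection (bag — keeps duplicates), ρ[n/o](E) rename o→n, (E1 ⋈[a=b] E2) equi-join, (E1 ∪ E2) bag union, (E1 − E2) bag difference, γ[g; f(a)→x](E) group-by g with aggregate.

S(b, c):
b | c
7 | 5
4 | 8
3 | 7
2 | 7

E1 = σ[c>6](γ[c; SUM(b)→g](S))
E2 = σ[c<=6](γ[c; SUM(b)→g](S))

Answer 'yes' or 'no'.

E1 subexpression sizes:
  S → 4
  γ[c; SUM(b)→g](S) → 3
  σ[c>6](γ[c; SUM(b)→g](S)) → 2
E2 subexpression sizes:
  S → 4
  γ[c; SUM(b)→g](S) → 3
  σ[c<=6](γ[c; SUM(b)→g](S)) → 1

E1 result:
c | g
7 | 5
8 | 4
E2 result:
c | g
5 | 7
Witness: (7, 5) appears 1× in E1 but 0× in E2.

no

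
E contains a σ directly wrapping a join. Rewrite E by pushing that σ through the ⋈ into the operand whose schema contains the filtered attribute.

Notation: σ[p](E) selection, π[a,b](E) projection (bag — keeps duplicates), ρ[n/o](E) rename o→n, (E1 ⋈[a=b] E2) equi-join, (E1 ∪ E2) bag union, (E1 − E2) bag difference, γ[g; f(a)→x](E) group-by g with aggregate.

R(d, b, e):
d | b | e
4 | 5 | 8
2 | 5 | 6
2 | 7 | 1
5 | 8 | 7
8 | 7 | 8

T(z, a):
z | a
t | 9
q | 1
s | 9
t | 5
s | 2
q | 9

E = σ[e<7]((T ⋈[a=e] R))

σ filters on e, owned by the right side.
E' = (T ⋈[a=e] σ[e<7](R))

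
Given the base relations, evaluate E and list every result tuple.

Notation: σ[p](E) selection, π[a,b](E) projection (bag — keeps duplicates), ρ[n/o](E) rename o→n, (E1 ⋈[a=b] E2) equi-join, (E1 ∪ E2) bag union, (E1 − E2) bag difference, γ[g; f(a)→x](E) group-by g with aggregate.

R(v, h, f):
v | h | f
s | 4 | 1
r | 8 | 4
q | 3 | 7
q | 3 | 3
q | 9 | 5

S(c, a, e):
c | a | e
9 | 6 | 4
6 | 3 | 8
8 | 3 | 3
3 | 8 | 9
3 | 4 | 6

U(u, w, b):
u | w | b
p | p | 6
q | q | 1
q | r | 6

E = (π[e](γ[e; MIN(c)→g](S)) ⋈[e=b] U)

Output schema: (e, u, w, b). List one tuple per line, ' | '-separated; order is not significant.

Subexpression sizes:
  S → 5
  γ[e; MIN(c)→g](S) → 5
  π[e](γ[e; MIN(c)→g](S)) → 5
  U → 3
  (π[e](γ[e; MIN(c)→g](S)) ⋈[e=b] U) → 2

== RESULT ==
e | u | w | b
6 | p | p | 6
6 | q | r | 6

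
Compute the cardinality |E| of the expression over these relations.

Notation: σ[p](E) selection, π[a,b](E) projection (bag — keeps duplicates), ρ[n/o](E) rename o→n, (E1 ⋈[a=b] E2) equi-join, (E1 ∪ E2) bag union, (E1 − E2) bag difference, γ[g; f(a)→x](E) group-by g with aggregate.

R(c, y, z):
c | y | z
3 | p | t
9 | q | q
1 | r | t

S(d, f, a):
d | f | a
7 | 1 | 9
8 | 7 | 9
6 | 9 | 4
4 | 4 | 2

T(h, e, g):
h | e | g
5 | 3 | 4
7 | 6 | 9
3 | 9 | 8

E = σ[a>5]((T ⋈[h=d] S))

Stepwise |·|:
  T → 3
  S → 4
  (T ⋈[h=d] S) → 1
  σ[a>5]((T ⋈[h=d] S)) → 1

|E| = 1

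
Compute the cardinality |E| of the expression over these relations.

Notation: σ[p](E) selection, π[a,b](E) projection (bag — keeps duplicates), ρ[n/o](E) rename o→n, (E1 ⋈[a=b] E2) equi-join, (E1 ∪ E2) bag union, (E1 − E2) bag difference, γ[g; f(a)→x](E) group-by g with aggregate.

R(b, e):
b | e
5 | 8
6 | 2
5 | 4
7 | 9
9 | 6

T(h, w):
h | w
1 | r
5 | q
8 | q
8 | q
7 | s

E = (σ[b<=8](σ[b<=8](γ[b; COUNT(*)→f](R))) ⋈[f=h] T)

Per-node cardinality:
  R → 5
  γ[b; COUNT(*)→f](R) → 4
  σ[b<=8](γ[b; COUNT(*)→f](R)) → 3
  σ[b<=8](σ[b<=8](γ[b; COUNT(*)→f](R))) → 3
  T → 5
  (σ[b<=8](σ[b<=8](γ[b; COUNT(*)→f](R))) ⋈[f=h] T) → 2

|E| = 2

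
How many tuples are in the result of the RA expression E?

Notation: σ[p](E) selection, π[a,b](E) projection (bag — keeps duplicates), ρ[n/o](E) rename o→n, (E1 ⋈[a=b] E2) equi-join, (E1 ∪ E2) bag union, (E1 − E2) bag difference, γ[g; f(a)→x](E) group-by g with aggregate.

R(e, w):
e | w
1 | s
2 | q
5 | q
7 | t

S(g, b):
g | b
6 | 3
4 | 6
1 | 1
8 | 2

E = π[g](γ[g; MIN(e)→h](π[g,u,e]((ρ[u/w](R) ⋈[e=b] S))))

Row counts bottom-up:
  R → 4
  ρ[u/w](R) → 4
  S → 4
  (ρ[u/w](R) ⋈[e=b] S) → 2
  π[g,u,e]((ρ[u/w](R) ⋈[e=b] S)) → 2
  γ[g; MIN(e)→h](π[g,u,e]((ρ[u/w](R) ⋈[e=b] S))) → 2
  π[g](γ[g; MIN(e)→h](π[g,u,e]((ρ[u/w](R) ⋈[e=b] S)))) → 2

|E| = 2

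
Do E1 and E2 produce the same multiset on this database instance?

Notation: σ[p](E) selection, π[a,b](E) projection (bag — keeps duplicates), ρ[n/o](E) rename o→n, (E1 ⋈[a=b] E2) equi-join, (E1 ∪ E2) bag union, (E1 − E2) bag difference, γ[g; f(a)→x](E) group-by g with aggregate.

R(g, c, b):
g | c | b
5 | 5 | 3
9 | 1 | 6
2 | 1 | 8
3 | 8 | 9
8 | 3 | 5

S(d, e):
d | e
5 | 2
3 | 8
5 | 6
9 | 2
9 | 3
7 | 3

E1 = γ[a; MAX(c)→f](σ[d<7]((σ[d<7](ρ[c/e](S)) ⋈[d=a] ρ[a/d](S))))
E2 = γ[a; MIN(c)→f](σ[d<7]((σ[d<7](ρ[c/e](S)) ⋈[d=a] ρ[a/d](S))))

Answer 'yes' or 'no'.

E1 stepwise |·|:
  S → 6
  ρ[c/e](S) → 6
  σ[d<7](ρ[c/e](S)) → 3
  S → 6
  ρ[a/d](S) → 6
  (σ[d<7](ρ[c/e](S)) ⋈[d=a] ρ[a/d](S)) → 5
  σ[d<7]((σ[d<7](ρ[c/e](S)) ⋈[d=a] ρ[a/d](S))) → 5
  γ[a; MAX(c)→f](σ[d<7]((σ[d<7](ρ[c/e](S)) ⋈[d=a] ρ[a/d](S)))) → 2
E2 stepwise |·|:
  S → 6
  ρ[c/e](S) → 6
  σ[d<7](ρ[c/e](S)) → 3
  S → 6
  ρ[a/d](S) → 6
  (σ[d<7](ρ[c/e](S)) ⋈[d=a] ρ[a/d](S)) → 5
  σ[d<7]((σ[d<7](ρ[c/e](S)) ⋈[d=a] ρ[a/d](S))) → 5
  γ[a; MIN(c)→f](σ[d<7]((σ[d<7](ρ[c/e](S)) ⋈[d=a] ρ[a/d](S)))) → 2

E1 result:
a | f
3 | 8
5 | 6
E2 result:
a | f
3 | 8
5 | 2
Witness: (5, 6) appears 1× in E1 but 0× in E2.

no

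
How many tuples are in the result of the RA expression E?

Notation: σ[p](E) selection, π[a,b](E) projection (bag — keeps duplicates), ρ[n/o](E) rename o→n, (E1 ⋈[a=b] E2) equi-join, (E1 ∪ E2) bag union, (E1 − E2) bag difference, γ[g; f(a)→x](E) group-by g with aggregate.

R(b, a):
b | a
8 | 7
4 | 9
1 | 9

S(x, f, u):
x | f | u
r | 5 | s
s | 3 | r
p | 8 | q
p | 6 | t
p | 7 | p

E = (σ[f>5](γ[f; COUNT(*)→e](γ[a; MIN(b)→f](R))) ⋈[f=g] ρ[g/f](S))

Subexpression sizes:
  R → 3
  γ[a; MIN(b)→f](R) → 2
  γ[f; COUNT(*)→e](γ[a; MIN(b)→f](R)) → 2
  σ[f>5](γ[f; COUNT(*)→e](γ[a; MIN(b)→f](R))) → 1
  S → 5
  ρ[g/f](S) → 5
  (σ[f>5](γ[f; COUNT(*)→e](γ[a; MIN(b)→f](R))) ⋈[f=g] ρ[g/f](S)) → 1

|E| = 1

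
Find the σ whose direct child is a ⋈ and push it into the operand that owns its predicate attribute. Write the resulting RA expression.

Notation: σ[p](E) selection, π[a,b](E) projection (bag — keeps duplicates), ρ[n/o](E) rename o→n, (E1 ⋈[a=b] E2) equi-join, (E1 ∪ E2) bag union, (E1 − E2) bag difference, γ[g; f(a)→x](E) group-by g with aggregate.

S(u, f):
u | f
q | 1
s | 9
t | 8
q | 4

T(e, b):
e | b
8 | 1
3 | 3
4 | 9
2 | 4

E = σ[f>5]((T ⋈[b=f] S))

σ filters on f, owned by the right side.
E' = (T ⋈[b=f] σ[f>5](S))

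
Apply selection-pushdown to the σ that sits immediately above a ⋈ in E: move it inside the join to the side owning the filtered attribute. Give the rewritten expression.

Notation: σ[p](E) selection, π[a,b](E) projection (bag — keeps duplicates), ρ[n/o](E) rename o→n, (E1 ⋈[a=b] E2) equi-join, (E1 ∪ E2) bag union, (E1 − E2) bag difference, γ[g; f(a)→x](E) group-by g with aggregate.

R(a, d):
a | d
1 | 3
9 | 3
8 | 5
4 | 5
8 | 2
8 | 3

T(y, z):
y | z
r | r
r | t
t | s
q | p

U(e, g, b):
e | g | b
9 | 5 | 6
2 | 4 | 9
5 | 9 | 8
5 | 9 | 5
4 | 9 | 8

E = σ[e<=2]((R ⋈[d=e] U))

σ filters on e, owned by the right side.
E' = (R ⋈[d=e] σ[e<=2](U))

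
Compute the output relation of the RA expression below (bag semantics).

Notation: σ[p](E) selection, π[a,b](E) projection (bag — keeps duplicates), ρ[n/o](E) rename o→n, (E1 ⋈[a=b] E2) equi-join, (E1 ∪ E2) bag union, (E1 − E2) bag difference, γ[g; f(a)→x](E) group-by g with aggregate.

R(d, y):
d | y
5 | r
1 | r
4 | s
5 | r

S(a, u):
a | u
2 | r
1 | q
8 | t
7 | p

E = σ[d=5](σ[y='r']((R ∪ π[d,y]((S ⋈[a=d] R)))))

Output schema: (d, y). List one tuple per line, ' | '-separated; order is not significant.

Subexpression sizes:
  R → 4
  S → 4
  R → 4
  (S ⋈[a=d] R) → 1
  π[d,y]((S ⋈[a=d] R)) → 1
  (R ∪ π[d,y]((S ⋈[a=d] R))) → 5
  σ[y='r']((R ∪ π[d,y]((S ⋈[a=d] R)))) → 4
  σ[d=5](σ[y='r']((R ∪ π[d,y]((S ⋈[a=d] R))))) → 2

== RESULT ==
d | y
5 | r
5 | r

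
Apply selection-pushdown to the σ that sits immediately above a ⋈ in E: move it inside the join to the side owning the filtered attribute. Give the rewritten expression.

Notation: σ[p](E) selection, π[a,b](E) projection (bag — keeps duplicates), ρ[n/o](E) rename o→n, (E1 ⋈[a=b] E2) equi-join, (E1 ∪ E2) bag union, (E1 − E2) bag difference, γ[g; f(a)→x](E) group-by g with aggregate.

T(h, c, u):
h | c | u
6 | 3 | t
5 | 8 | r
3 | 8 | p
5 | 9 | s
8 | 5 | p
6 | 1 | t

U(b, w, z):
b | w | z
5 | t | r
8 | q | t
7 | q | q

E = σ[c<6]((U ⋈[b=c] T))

σ filters on c, owned by the right side.
E' = (U ⋈[b=c] σ[c<6](T))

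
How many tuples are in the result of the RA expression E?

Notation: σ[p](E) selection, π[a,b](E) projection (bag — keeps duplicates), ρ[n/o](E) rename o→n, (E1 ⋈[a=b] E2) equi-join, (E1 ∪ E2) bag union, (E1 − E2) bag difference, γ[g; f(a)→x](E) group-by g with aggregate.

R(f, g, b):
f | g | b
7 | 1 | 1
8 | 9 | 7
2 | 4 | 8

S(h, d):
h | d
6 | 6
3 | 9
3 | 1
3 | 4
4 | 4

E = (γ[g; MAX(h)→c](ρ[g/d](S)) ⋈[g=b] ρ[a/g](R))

Row counts bottom-up:
  S → 5
  ρ[g/d](S) → 5
  γ[g; MAX(h)→c](ρ[g/d](S)) → 4
  R → 3
  ρ[a/g](R) → 3
  (γ[g; MAX(h)→c](ρ[g/d](S)) ⋈[g=b] ρ[a/g](R)) → 1

|E| = 1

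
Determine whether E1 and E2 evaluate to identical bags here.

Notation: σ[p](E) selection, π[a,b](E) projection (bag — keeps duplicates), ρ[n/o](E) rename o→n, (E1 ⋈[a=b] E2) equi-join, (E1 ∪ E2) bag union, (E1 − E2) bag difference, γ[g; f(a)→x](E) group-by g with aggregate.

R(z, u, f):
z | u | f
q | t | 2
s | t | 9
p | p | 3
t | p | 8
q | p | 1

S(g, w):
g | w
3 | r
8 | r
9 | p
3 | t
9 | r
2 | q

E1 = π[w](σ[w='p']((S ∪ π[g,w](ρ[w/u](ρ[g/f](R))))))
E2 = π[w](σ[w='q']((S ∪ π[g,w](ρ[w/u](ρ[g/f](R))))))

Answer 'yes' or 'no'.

E1 stepwise |·|:
  S → 6
  R → 5
  ρ[g/f](R) → 5
  ρ[w/u](ρ[g/f](R)) → 5
  π[g,w](ρ[w/u](ρ[g/f](R))) → 5
  (S ∪ π[g,w](ρ[w/u](ρ[g/f](R)))) → 11
  σ[w='p']((S ∪ π[g,w](ρ[w/u](ρ[g/f](R))))) → 4
  π[w](σ[w='p']((S ∪ π[g,w](ρ[w/u](ρ[g/f](R)))))) → 4
E2 stepwise |·|:
  S → 6
  R → 5
  ρ[g/f](R) → 5
  ρ[w/u](ρ[g/f](R)) → 5
  π[g,w](ρ[w/u](ρ[g/f](R))) → 5
  (S ∪ π[g,w](ρ[w/u](ρ[g/f](R)))) → 11
  σ[w='q']((S ∪ π[g,w](ρ[w/u](ρ[g/f](R))))) → 1
  π[w](σ[w='q']((S ∪ π[g,w](ρ[w/u](ρ[g/f](R)))))) → 1

E1 result:
w
p
p
p
p
E2 result:
w
q
Witness: ('p',) appears 4× in E1 but 0× in E2.

no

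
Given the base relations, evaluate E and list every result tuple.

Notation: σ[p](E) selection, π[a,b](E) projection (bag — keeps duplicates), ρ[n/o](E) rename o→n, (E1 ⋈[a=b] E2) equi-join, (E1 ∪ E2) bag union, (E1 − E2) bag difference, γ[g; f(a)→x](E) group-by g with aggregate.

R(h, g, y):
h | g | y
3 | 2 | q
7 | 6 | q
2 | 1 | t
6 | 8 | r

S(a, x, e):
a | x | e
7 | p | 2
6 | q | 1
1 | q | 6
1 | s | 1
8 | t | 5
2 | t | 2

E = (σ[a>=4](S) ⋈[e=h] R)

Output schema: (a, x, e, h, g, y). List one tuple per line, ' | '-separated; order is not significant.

Stepwise |·|:
  S → 6
  σ[a>=4](S) → 3
  R → 4
  (σ[a>=4](S) ⋈[e=h] R) → 1

== RESULT ==
a | x | e | h | g | y
7 | p | 2 | 2 | 1 | t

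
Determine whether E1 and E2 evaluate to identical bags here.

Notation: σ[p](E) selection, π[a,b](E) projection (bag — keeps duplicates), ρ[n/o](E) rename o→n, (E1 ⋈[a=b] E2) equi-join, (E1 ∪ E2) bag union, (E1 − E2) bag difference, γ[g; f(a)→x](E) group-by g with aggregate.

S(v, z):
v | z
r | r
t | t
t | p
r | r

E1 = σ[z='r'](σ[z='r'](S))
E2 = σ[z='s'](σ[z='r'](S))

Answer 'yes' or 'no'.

E1 stepwise |·|:
  S → 4
  σ[z='r'](S) → 2
  σ[z='r'](σ[z='r'](S)) → 2
E2 stepwise |·|:
  S → 4
  σ[z='r'](S) → 2
  σ[z='s'](σ[z='r'](S)) → 0

E1 result:
v | z
r | r
r | r
E2 result:
v | z
(0 rows)
Witness: ('r', 'r') appears 2× in E1 but 0× in E2.

no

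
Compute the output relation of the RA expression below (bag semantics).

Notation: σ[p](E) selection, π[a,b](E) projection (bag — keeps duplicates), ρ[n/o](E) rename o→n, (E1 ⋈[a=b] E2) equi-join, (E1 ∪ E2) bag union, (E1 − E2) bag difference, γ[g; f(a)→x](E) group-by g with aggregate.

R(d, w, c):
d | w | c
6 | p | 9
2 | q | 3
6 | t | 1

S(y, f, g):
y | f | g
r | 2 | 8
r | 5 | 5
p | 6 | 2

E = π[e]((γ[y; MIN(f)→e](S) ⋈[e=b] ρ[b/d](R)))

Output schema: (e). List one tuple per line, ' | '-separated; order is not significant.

Per-node cardinality:
  S → 3
  γ[y; MIN(f)→e](S) → 2
  R → 3
  ρ[b/d](R) → 3
  (γ[y; MIN(f)→e](S) ⋈[e=b] ρ[b/d](R)) → 3
  π[e]((γ[y; MIN(f)→e](S) ⋈[e=b] ρ[b/d](R))) → 3

== RESULT ==
e
2
6
6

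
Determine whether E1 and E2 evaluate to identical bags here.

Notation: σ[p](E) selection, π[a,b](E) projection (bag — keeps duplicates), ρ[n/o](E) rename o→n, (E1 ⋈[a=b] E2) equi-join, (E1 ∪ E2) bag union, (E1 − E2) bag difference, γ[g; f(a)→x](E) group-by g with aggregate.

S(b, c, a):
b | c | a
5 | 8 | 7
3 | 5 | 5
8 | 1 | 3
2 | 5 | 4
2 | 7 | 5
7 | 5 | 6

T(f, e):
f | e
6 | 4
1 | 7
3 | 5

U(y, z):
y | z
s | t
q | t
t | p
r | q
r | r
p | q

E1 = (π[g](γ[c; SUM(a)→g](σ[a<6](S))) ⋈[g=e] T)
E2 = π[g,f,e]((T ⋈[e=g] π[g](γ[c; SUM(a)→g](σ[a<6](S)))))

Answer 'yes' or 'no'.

E1 row counts bottom-up:
  S → 6
  σ[a<6](S) → 4
  γ[c; SUM(a)→g](σ[a<6](S)) → 3
  π[g](γ[c; SUM(a)→g](σ[a<6](S))) → 3
  T → 3
  (π[g](γ[c; SUM(a)→g](σ[a<6](S))) ⋈[g=e] T) → 1
E2 row counts bottom-up:
  T → 3
  S → 6
  σ[a<6](S) → 4
  γ[c; SUM(a)→g](σ[a<6](S)) → 3
  π[g](γ[c; SUM(a)→g](σ[a<6](S))) → 3
  (T ⋈[e=g] π[g](γ[c; SUM(a)→g](σ[a<6](S)))) → 1
  π[g,f,e]((T ⋈[e=g] π[g](γ[c; SUM(a)→g](σ[a<6](S))))) → 1

E1 and E2 produce the same multiset:
g | f | e
5 | 3 | 5

yes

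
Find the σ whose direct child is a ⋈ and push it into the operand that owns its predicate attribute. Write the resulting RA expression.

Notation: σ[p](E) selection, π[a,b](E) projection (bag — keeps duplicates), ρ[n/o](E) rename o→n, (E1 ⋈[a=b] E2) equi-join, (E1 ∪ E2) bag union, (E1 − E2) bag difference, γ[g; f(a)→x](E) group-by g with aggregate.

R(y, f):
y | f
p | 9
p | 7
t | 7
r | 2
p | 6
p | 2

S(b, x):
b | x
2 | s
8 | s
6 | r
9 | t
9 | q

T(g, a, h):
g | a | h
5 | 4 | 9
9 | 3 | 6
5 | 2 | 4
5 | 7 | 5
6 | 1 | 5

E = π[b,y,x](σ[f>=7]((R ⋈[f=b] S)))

σ filters on f, owned by the left side.
E' = π[b,y,x]((σ[f>=7](R) ⋈[f=b] S))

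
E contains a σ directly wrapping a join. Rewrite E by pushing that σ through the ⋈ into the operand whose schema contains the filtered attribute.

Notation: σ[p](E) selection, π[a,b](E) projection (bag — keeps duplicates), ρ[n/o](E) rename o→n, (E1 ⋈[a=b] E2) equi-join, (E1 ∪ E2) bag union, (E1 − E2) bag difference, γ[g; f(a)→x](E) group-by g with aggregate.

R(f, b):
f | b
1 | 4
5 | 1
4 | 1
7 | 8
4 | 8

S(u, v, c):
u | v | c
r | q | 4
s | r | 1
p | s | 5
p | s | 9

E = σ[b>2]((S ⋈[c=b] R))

σ filters on b, owned by the right side.
E' = (S ⋈[c=b] σ[b>2](R))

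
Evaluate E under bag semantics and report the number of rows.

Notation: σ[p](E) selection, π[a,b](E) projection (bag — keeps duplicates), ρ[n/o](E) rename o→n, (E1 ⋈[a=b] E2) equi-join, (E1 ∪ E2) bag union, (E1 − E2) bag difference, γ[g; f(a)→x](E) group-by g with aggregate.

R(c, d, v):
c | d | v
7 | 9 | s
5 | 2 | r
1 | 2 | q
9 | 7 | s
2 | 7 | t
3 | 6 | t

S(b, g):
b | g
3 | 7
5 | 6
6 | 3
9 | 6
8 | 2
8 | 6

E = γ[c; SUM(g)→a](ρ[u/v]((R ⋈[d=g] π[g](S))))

Row counts bottom-up:
  R → 6
  S → 6
  π[g](S) → 6
  (R ⋈[d=g] π[g](S)) → 7
  ρ[u/v]((R ⋈[d=g] π[g](S))) → 7
  γ[c; SUM(g)→a](ρ[u/v]((R ⋈[d=g] π[g](S)))) → 5

|E| = 5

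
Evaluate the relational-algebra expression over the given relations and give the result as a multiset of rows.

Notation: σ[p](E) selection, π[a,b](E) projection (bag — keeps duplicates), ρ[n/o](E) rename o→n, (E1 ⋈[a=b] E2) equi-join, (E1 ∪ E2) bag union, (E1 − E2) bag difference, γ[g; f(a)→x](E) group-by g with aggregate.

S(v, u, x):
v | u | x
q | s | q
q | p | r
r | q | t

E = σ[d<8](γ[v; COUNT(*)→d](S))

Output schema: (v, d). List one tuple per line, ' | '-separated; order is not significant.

Subexpression sizes:
  S → 3
  γ[v; COUNT(*)→d](S) → 2
  σ[d<8](γ[v; COUNT(*)→d](S)) → 2

== RESULT ==
v | d
q | 2
r | 1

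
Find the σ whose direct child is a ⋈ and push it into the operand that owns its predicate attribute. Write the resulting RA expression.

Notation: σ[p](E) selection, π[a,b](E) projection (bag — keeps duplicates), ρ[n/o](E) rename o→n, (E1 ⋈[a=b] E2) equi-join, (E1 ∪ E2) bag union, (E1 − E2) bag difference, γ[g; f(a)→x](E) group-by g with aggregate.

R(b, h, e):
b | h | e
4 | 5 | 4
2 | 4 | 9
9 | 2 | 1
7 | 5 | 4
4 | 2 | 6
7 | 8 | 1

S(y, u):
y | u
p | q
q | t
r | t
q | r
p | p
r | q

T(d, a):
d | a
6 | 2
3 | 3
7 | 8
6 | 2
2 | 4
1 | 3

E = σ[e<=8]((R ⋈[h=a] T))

σ filters on e, owned by the left side.
E' = (σ[e<=8](R) ⋈[h=a] T)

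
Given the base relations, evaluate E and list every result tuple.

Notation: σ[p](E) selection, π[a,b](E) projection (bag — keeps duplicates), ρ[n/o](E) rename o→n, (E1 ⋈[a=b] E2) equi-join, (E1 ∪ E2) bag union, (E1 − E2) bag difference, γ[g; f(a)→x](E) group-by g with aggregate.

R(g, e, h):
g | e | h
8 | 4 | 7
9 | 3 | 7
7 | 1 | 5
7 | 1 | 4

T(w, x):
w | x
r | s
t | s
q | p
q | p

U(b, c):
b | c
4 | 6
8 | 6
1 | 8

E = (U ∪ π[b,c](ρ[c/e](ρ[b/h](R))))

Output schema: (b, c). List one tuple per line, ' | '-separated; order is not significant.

Row counts bottom-up:
  U → 3
  R → 4
  ρ[b/h](R) → 4
  ρ[c/e](ρ[b/h](R)) → 4
  π[b,c](ρ[c/e](ρ[b/h](R))) → 4
  (U ∪ π[b,c](ρ[c/e](ρ[b/h](R)))) → 7

== RESULT ==
b | c
1 | 8
4 | 1
4 | 6
5 | 1
7 | 3
7 | 4
8 | 6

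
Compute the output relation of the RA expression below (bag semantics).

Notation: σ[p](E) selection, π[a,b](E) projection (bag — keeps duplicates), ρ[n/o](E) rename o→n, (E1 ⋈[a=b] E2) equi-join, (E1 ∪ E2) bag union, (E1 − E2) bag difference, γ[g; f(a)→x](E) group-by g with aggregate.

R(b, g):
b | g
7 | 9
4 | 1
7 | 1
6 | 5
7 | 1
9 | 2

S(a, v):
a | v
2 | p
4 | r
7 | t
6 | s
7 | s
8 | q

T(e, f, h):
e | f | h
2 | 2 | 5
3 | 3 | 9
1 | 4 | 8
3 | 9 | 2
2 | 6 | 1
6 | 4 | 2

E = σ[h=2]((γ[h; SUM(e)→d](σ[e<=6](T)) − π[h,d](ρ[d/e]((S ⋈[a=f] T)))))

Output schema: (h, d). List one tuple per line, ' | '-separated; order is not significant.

Stepwise |·|:
  T → 6
  σ[e<=6](T) → 6
  γ[h; SUM(e)→d](σ[e<=6](T)) → 5
  S → 6
  T → 6
  (S ⋈[a=f] T) → 4
  ρ[d/e]((S ⋈[a=f] T)) → 4
  π[h,d](ρ[d/e]((S ⋈[a=f] T))) → 4
  (γ[h; SUM(e)→d](σ[e<=6](T)) − π[h,d](ρ[d/e]((S ⋈[a=f] T)))) → 2
  σ[h=2]((γ[h; SUM(e)→d](σ[e<=6](T)) − π[h,d](ρ[d/e]((S ⋈[a=f] T))))) → 1

== RESULT ==
h | d
2 | 9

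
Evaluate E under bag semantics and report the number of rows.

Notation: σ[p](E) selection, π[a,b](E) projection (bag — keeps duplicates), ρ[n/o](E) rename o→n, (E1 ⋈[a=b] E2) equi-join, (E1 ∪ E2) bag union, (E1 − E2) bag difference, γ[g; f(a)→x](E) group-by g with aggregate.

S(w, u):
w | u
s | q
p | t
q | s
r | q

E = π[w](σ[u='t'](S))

Per-node cardinality:
  S → 4
  σ[u='t'](S) → 1
  π[w](σ[u='t'](S)) → 1

|E| = 1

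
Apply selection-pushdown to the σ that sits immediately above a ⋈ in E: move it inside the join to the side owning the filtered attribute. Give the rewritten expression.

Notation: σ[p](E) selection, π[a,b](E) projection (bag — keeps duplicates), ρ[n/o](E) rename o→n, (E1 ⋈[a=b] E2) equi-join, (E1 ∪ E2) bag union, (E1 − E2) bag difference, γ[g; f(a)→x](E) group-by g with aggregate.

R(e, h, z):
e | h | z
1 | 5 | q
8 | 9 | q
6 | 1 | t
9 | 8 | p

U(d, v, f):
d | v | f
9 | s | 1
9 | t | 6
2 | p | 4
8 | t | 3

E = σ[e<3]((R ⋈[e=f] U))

σ filters on e, owned by the left side.
E' = (σ[e<3](R) ⋈[e=f] U)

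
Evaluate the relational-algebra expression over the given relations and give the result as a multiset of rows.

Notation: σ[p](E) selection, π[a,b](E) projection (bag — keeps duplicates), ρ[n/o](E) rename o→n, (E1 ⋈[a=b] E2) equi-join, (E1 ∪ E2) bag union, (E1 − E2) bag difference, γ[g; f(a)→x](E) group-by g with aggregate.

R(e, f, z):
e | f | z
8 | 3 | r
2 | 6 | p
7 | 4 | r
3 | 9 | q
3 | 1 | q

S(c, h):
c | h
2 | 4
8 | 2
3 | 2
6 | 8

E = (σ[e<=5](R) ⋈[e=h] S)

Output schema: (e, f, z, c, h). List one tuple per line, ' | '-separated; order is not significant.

Subexpression sizes:
  R → 5
  σ[e<=5](R) → 3
  S → 4
  (σ[e<=5](R) ⋈[e=h] S) → 2

== RESULT ==
e | f | z | c | h
2 | 6 | p | 3 | 2
2 | 6 | p | 8 | 2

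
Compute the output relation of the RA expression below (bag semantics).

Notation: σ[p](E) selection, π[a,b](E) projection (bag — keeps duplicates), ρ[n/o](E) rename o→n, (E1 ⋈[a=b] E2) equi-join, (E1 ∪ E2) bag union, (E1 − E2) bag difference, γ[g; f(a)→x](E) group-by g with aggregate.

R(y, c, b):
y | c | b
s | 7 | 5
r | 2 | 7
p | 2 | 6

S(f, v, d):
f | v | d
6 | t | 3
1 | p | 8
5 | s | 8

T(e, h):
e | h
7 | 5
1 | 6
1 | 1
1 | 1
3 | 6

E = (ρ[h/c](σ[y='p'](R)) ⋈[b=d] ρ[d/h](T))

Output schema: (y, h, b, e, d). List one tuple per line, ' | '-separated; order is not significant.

Row counts bottom-up:
  R → 3
  σ[y='p'](R) → 1
  ρ[h/c](σ[y='p'](R)) → 1
  T → 5
  ρ[d/h](T) → 5
  (ρ[h/c](σ[y='p'](R)) ⋈[b=d] ρ[d/h](T)) → 2

== RESULT ==
y | h | b | e | d
p | 2 | 6 | 1 | 6
p | 2 | 6 | 3 | 6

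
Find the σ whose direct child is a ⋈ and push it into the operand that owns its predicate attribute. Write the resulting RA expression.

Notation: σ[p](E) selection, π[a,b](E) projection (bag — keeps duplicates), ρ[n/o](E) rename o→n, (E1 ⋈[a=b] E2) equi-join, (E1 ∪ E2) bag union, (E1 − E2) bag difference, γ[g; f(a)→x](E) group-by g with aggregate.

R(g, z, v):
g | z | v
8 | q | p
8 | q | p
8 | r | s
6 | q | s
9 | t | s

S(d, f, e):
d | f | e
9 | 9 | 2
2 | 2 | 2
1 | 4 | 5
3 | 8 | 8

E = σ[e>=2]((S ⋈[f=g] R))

σ filters on e, owned by the left side.
E' = (σ[e>=2](S) ⋈[f=g] R)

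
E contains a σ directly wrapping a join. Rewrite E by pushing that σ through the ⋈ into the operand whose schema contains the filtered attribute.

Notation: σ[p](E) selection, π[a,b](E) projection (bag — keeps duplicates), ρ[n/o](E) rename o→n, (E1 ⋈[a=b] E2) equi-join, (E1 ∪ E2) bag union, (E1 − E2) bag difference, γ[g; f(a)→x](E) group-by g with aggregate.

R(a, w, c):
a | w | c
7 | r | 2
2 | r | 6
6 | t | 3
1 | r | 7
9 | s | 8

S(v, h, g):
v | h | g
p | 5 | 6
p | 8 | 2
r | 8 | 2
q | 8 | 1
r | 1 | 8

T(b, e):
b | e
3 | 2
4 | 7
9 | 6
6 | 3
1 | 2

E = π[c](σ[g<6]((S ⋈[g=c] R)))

σ filters on g, owned by the left side.
E' = π[c]((σ[g<6](S) ⋈[g=c] R))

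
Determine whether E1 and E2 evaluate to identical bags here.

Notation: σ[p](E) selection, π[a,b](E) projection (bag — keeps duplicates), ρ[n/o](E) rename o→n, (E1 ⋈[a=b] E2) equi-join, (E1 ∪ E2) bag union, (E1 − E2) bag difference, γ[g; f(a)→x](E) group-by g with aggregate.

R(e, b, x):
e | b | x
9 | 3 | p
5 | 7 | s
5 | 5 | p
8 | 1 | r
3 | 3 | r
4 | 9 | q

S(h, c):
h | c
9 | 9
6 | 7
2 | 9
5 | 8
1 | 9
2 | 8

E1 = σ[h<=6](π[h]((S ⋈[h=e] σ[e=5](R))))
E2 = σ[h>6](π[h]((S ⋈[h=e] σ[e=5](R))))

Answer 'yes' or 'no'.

E1 subexpression sizes:
  S → 6
  R → 6
  σ[e=5](R) → 2
  (S ⋈[h=e] σ[e=5](R)) → 2
  π[h]((S ⋈[h=e] σ[e=5](R))) → 2
  σ[h<=6](π[h]((S ⋈[h=e] σ[e=5](R)))) → 2
E2 subexpression sizes:
  S → 6
  R → 6
  σ[e=5](R) → 2
  (S ⋈[h=e] σ[e=5](R)) → 2
  π[h]((S ⋈[h=e] σ[e=5](R))) → 2
  σ[h>6](π[h]((S ⋈[h=e] σ[e=5](R)))) → 0

E1 result:
h
5
5
E2 result:
h
(0 rows)
Witness: (5,) appears 2× in E1 but 0× in E2.

no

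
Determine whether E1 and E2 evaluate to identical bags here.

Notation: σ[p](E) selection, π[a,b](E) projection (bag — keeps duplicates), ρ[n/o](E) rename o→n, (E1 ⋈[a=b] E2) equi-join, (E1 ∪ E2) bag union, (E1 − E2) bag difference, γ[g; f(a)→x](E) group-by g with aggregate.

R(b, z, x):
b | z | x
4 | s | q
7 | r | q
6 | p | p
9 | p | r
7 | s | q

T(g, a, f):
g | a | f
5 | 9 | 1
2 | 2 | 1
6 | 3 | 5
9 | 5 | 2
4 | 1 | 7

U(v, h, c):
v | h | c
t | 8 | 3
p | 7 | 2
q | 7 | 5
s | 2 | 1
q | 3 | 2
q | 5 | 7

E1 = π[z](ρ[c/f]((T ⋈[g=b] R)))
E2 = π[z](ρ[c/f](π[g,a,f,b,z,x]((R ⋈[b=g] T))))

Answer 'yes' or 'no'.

E1 per-node cardinality:
  T → 5
  R → 5
  (T ⋈[g=b] R) → 3
  ρ[c/f]((T ⋈[g=b] R)) → 3
  π[z](ρ[c/f]((T ⋈[g=b] R))) → 3
E2 per-node cardinality:
  R → 5
  T → 5
  (R ⋈[b=g] T) → 3
  π[g,a,f,b,z,x]((R ⋈[b=g] T)) → 3
  ρ[c/f](π[g,a,f,b,z,x]((R ⋈[b=g] T))) → 3
  π[z](ρ[c/f](π[g,a,f,b,z,x]((R ⋈[b=g] T)))) → 3

E1 and E2 produce the same multiset:
z
p
p
s

yes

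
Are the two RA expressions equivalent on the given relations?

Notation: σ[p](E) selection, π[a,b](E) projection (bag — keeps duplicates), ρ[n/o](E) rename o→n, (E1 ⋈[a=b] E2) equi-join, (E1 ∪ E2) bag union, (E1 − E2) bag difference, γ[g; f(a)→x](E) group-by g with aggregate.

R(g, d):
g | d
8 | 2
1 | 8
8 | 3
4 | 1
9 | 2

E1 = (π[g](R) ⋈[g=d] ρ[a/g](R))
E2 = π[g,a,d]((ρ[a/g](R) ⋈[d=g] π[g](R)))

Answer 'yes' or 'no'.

E1 subexpression sizes:
  R → 5
  π[g](R) → 5
  R → 5
  ρ[a/g](R) → 5
  (π[g](R) ⋈[g=d] ρ[a/g](R)) → 3
E2 subexpression sizes:
  R → 5
  ρ[a/g](R) → 5
  R → 5
  π[g](R) → 5
  (ρ[a/g](R) ⋈[d=g] π[g](R)) → 3
  π[g,a,d]((ρ[a/g](R) ⋈[d=g] π[g](R))) → 3

E1 and E2 produce the same multiset:
g | a | d
1 | 4 | 1
8 | 1 | 8
8 | 1 | 8

yes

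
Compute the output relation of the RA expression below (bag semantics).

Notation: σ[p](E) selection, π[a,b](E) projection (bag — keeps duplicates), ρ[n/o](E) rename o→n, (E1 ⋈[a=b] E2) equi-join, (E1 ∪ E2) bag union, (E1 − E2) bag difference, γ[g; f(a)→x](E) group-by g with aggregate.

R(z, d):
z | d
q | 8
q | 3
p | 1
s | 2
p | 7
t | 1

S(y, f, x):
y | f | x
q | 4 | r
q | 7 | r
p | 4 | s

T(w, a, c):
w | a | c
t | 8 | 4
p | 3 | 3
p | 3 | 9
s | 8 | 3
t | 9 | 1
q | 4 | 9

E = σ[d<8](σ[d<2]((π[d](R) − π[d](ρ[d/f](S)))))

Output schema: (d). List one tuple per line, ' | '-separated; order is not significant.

Per-node cardinality:
  R → 6
  π[d](R) → 6
  S → 3
  ρ[d/f](S) → 3
  π[d](ρ[d/f](S)) → 3
  (π[d](R) − π[d](ρ[d/f](S))) → 5
  σ[d<2]((π[d](R) − π[d](ρ[d/f](S)))) → 2
  σ[d<8](σ[d<2]((π[d](R) − π[d](ρ[d/f](S))))) → 2

== RESULT ==
d
1
1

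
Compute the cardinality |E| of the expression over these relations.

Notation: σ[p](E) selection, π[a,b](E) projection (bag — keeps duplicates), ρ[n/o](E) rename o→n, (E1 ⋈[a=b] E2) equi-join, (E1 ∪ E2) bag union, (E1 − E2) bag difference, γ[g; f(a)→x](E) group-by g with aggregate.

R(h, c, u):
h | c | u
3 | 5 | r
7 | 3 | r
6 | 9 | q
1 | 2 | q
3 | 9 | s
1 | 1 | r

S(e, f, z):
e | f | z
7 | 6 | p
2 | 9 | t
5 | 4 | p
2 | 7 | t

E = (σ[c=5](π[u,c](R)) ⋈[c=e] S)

Row counts bottom-up:
  R → 6
  π[u,c](R) → 6
  σ[c=5](π[u,c](R)) → 1
  S → 4
  (σ[c=5](π[u,c](R)) ⋈[c=e] S) → 1

|E| = 1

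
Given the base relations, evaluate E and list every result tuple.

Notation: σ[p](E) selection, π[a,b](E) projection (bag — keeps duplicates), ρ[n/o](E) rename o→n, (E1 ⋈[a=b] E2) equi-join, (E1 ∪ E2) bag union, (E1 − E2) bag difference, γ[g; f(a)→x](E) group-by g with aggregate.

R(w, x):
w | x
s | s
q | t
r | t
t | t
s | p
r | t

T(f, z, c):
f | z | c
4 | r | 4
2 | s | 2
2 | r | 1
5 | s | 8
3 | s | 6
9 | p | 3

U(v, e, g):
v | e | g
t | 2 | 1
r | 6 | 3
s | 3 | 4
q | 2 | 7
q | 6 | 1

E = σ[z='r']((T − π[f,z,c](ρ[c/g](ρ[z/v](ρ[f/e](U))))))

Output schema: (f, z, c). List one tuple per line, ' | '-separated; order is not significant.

Stepwise |·|:
  T → 6
  U → 5
  ρ[f/e](U) → 5
  ρ[z/v](ρ[f/e](U)) → 5
  ρ[c/g](ρ[z/v](ρ[f/e](U))) → 5
  π[f,z,c](ρ[c/g](ρ[z/v](ρ[f/e](U)))) → 5
  (T − π[f,z,c](ρ[c/g](ρ[z/v](ρ[f/e](U))))) → 6
  σ[z='r']((T − π[f,z,c](ρ[c/g](ρ[z/v](ρ[f/e](U)))))) → 2

== RESULT ==
f | z | c
2 | r | 1
4 | r | 4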